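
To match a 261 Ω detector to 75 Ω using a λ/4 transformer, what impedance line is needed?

Z_qwt ≈ 140 Ω

Z_qwt = √(Z_0·R_L) = √(75 × 261) = √19580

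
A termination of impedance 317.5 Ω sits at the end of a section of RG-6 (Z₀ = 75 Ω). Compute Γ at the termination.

Γ = (Z_L − Z_0)/(Z_L + Z_0) = (317.5 − 75)/(317.5 + 75) = 242.5/392.5

Γ = 0.618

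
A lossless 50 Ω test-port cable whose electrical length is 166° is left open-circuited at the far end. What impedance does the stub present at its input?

Z_in ≈ +j201 Ω

tan(βl) = -0.249
For an open-circuited stub, Z_in = −jZ_0·cot(βl) = −jZ_0/tan(βl)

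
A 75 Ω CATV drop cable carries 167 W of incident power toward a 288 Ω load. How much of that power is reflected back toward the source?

P_reflected ≈ 57.5 W

Γ = (288 − 75)/(288 + 75) = 0.587
|Γ|² = 0.344
P_refl = |Γ|²·P_inc = 57.5 W, P_del = (1 − |Γ|²)·P_inc = 110 W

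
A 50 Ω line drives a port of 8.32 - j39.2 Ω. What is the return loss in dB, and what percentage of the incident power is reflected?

RL ≈ 1.78 dB; 66.3% of incident power reflected

Γ = (-41.68 − j39.2)/(58.32 − j39.2), |Γ| = 0.814
RL = −20·log₁₀(0.814) = 1.78 dB
P_refl/P_inc = |Γ|² = 0.663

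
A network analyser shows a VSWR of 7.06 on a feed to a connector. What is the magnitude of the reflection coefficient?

|Γ| = (S − 1)/(S + 1) = (7.06 − 1)/(7.06 + 1) = 6.06/8.06

|Γ| ≈ 0.752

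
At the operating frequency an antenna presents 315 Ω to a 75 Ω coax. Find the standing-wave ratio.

For a purely resistive load, VSWR = R_L/Z_0 or Z_0/R_L (whichever > 1) = 315/75

VSWR ≈ 4.2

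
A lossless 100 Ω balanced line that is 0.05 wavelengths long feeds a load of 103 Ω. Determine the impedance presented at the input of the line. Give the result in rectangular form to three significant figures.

Z_in ≈ 102 − j1.78 Ω

βl = 2π × 0.05 = 18°
tan(βl) = tan(18°) = 0.325
Z_in = Z_0·(Z_L + jZ_0·tanβl)/(Z_0 + jZ_L·tanβl)
     = 100·(103 + j32.5)/(100 + j33.5)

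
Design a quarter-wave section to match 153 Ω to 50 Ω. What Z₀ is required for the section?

Z_qwt ≈ 87.5 Ω

Z_qwt = √(Z_0·R_L) = √(50 × 153) = √7650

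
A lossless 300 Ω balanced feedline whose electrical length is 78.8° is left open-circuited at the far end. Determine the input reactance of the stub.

X_in ≈ -59.4 Ω (capacitive)

tan(βl) = 5.05
For an open-circuited stub, Z_in = −jZ_0·cot(βl) = −jZ_0/tan(βl)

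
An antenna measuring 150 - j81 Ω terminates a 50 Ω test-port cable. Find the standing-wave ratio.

VSWR ≈ 3.96

Γ = (Z_L − Z_0)/(Z_L + Z_0) = (100 − j81)/(200 − j81)
|Γ| = 129/216 = 0.596
VSWR = (1 + |Γ|)/(1 − |Γ|) = 1.6/0.404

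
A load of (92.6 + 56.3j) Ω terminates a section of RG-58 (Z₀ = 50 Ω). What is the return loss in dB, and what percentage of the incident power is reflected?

Γ = (42.6 + j56.3)/(142.6 + j56.3), |Γ| = 0.461
RL = −20·log₁₀(0.461) = 6.74 dB
P_refl/P_inc = |Γ|² = 0.212

RL ≈ 6.74 dB; 21.2% of incident power reflected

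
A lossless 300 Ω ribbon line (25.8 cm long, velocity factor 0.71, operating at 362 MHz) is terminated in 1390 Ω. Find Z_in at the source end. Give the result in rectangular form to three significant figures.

Z_in ≈ 356 + j548 Ω

λ = v/f = 0.71·c / 362 MHz = 0.588 m
βl = 2π·l/λ = 2π × 0.438 = 158°
tan(βl) = tan(158°) = -0.407
Z_in = Z_0·(Z_L + jZ_0·tanβl)/(Z_0 + jZ_L·tanβl)
     = 300·(1390 − j122)/(300 − j566)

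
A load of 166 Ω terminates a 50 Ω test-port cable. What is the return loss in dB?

Γ = (166 − 50)/(166 + 50) = 0.537
RL = −20·log₁₀|Γ| = −20·log₁₀(0.537)

RL ≈ 5.4 dB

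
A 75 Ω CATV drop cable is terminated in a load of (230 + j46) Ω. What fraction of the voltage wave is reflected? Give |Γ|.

|Γ| ≈ 0.524

Γ = (Z_L − Z_0)/(Z_L + Z_0) = (155 + j46)/(305 + j46)
|Γ| = 162/308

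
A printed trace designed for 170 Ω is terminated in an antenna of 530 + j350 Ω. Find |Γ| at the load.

Γ = (Z_L − Z_0)/(Z_L + Z_0) = (360 + j350)/(700 + j350)
|Γ| = 502/783

|Γ| ≈ 0.642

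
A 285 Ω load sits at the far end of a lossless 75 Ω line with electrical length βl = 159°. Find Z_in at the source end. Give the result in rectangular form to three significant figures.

tan(βl) = tan(159°) = -0.384
Z_in = Z_0·(Z_L + jZ_0·tanβl)/(Z_0 + jZ_L·tanβl)
     = 75·(285 − j28.8)/(75 − j109)

Z_in ≈ 105 + j124 Ω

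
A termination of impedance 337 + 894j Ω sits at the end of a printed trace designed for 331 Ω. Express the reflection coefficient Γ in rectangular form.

Γ = (Z_L − Z_0)/(Z_L + Z_0) = (6 + j894)/(668 + j894)

Γ ≈ 0.645 + j0.475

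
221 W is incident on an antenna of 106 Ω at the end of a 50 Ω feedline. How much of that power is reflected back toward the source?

Γ = (106 − 50)/(106 + 50) = 0.359
|Γ|² = 0.129
P_refl = |Γ|²·P_inc = 28.5 W, P_del = (1 − |Γ|²)·P_inc = 193 W

P_reflected ≈ 28.5 W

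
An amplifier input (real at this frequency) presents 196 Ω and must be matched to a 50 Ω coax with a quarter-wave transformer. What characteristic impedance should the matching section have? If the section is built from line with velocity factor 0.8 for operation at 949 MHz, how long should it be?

Z_qwt = √(Z_0·R_L) = √(50 × 196) = √9800
λ = 0.8·c/f = 0.253 m, so l = λ/4 = 0.0632 m

Z_qwt ≈ 99 Ω; length ≈ 6.32 cm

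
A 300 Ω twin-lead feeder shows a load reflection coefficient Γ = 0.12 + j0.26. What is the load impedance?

Z_L ≈ 327 + j185 Ω

Z_L = Z_0·(1 + Γ)/(1 − Γ) = 300·(1.12 + j0.26)/(0.88 − j0.26)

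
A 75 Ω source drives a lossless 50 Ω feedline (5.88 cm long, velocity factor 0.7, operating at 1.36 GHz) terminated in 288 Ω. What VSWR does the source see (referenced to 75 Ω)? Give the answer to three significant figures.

λ = v/f = 0.7·c / 1.36 GHz = 0.154 m
βl = 2π·l/λ = 2π × 0.381 = 137°
tan(βl) = -0.93
Z_in = Z_0·(Z_L + jZ_0·tanβl)/(Z_0 + jZ_L·tanβl) = 18.1 + j50.4 Ω
Γ_s = (Z_in − Z_s)/(Z_in + Z_s) = (-56.9 + j50.4)/(93.1 + j50.4), |Γ_s| = 0.718
VSWR = (1 + |Γ_s|)/(1 − |Γ_s|)

VSWR ≈ 6.09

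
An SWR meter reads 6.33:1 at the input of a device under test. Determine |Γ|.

|Γ| = (S − 1)/(S + 1) = (6.33 − 1)/(6.33 + 1) = 5.33/7.33

|Γ| ≈ 0.727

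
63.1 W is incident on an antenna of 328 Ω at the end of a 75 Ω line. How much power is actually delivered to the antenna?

P_delivered ≈ 38.2 W

Γ = (328 − 75)/(328 + 75) = 0.628
|Γ|² = 0.394
P_refl = |Γ|²·P_inc = 24.9 W, P_del = (1 − |Γ|²)·P_inc = 38.2 W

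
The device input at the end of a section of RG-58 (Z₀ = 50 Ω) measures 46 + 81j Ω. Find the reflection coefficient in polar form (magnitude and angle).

Γ ≈ 0.646 ∠ 52.7°

Γ = (Z_L − Z_0)/(Z_L + Z_0) = (-4 + j81)/(96 + j81)
|Γ| = 81.1/126 = 0.646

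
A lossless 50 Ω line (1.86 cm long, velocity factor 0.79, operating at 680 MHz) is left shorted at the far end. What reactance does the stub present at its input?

X_in ≈ 17.4 Ω (inductive)

λ = v/f = 0.79·c / 680 MHz = 0.349 m
βl = 2π·l/λ = 2π × 0.0534 = 19.2°
tan(βl) = 0.348
For a shorted stub, Z_in = jZ_0·tan(βl)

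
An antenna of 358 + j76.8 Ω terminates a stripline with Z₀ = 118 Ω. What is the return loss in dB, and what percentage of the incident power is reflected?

Γ = (240 + j76.8)/(476 + j76.8), |Γ| = 0.523
RL = −20·log₁₀(0.523) = 5.64 dB
P_refl/P_inc = |Γ|² = 0.273

RL ≈ 5.64 dB; 27.3% of incident power reflected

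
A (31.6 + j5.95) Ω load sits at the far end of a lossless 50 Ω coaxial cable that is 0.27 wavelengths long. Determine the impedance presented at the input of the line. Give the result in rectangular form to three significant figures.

βl = 2π × 0.27 = 97.2°
tan(βl) = tan(97.2°) = -7.92
Z_in = Z_0·(Z_L + jZ_0·tanβl)/(Z_0 + jZ_L·tanβl)
     = 50·(31.6 − j390)/(97.1 − j250)

Z_in ≈ 69.9 − j20.8 Ω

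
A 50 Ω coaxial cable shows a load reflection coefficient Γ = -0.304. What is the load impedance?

Z_L ≈ 26.7 Ω

Z_L = Z_0·(1 + Γ)/(1 − Γ) = 50·(0.696)/(1.3)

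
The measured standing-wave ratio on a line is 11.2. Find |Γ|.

|Γ| ≈ 0.836

|Γ| = (S − 1)/(S + 1) = (11.2 − 1)/(11.2 + 1) = 10.2/12.2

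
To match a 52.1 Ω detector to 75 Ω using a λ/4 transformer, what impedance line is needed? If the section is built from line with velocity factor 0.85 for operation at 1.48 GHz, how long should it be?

Z_qwt = √(Z_0·R_L) = √(75 × 52.1) = √3908
λ = 0.85·c/f = 0.172 m, so l = λ/4 = 0.0431 m

Z_qwt ≈ 62.5 Ω; length ≈ 4.31 cm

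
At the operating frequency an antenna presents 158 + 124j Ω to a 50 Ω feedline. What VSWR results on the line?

Γ = (Z_L − Z_0)/(Z_L + Z_0) = (108 + j124)/(208 + j124)
|Γ| = 164/242 = 0.679
VSWR = (1 + |Γ|)/(1 − |Γ|) = 1.68/0.321

VSWR ≈ 5.23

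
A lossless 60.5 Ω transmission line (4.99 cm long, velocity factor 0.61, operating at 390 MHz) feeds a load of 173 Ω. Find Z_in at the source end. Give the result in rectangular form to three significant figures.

λ = v/f = 0.61·c / 390 MHz = 0.469 m
βl = 2π·l/λ = 2π × 0.106 = 38.3°
tan(βl) = tan(38.3°) = 0.789
Z_in = Z_0·(Z_L + jZ_0·tanβl)/(Z_0 + jZ_L·tanβl)
     = 60.5·(173 + j47.8)/(60.5 + j137)

Z_in ≈ 46.1 − j56.2 Ω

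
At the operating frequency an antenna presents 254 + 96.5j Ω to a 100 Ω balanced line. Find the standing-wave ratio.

Γ = (Z_L − Z_0)/(Z_L + Z_0) = (154 + j96.5)/(354 + j96.5)
|Γ| = 182/367 = 0.495
VSWR = (1 + |Γ|)/(1 − |Γ|) = 1.5/0.505

VSWR ≈ 2.96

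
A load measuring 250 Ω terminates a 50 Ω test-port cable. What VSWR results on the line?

VSWR ≈ 5

Γ = (250 − 50)/(250 + 50) = 0.667
VSWR = (1 + 0.667)/(1 − 0.667)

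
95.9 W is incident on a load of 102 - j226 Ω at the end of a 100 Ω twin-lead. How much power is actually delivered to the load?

P_delivered ≈ 42.6 W

|Γ| = |(2 − j226)/(202 − j226)| = 0.746
|Γ|² = 0.556
P_refl = |Γ|²·P_inc = 53.3 W, P_del = (1 − |Γ|²)·P_inc = 42.6 W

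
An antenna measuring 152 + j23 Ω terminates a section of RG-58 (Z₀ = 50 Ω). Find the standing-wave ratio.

VSWR ≈ 3.12

Γ = (Z_L − Z_0)/(Z_L + Z_0) = (102 + j23)/(202 + j23)
|Γ| = 105/203 = 0.514
VSWR = (1 + |Γ|)/(1 − |Γ|) = 1.51/0.486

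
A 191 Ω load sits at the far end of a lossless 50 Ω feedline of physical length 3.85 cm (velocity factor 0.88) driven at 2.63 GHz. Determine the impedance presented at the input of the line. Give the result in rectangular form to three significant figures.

Z_in ≈ 27 + j47.8 Ω

λ = v/f = 0.88·c / 2.63 GHz = 0.1 m
βl = 2π·l/λ = 2π × 0.384 = 138°
tan(βl) = tan(138°) = -0.898
Z_in = Z_0·(Z_L + jZ_0·tanβl)/(Z_0 + jZ_L·tanβl)
     = 50·(191 − j44.9)/(50 − j172)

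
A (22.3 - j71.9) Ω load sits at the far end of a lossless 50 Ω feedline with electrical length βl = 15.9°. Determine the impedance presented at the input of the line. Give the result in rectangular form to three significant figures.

Z_in ≈ 12 − j42 Ω

tan(βl) = tan(15.9°) = 0.285
Z_in = Z_0·(Z_L + jZ_0·tanβl)/(Z_0 + jZ_L·tanβl)
     = 50·(22.3 − j57.7)/(70.5 + j6.35)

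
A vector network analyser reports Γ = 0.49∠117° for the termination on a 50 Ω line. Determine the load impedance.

Z_L = Z_0·(1 + Γ)/(1 − Γ) = 50·(0.778 + j0.437)/(1.22 − j0.437)

Z_L ≈ 22.5 + j25.9 Ω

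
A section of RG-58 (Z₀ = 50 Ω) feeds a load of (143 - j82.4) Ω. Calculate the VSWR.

Γ = (Z_L − Z_0)/(Z_L + Z_0) = (93 − j82.4)/(193 − j82.4)
|Γ| = 124/210 = 0.592
VSWR = (1 + |Γ|)/(1 − |Γ|) = 1.59/0.408

VSWR ≈ 3.9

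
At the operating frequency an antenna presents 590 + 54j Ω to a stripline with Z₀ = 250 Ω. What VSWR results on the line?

Γ = (Z_L − Z_0)/(Z_L + Z_0) = (340 + j54)/(840 + j54)
|Γ| = 344/842 = 0.409
VSWR = (1 + |Γ|)/(1 − |Γ|) = 1.41/0.591

VSWR ≈ 2.38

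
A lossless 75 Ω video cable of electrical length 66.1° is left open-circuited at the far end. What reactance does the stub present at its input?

X_in ≈ -33.2 Ω (capacitive)

tan(βl) = 2.26
For an open-circuited stub, Z_in = −jZ_0·cot(βl) = −jZ_0/tan(βl)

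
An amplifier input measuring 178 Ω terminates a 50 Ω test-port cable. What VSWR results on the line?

Γ = (178 − 50)/(178 + 50) = 0.561
VSWR = (1 + 0.561)/(1 − 0.561)

VSWR ≈ 3.56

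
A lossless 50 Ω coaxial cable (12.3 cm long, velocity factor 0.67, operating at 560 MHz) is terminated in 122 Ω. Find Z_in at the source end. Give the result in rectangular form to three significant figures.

Z_in ≈ 27.4 + j25.5 Ω

λ = v/f = 0.67·c / 560 MHz = 0.359 m
βl = 2π·l/λ = 2π × 0.343 = 123°
tan(βl) = tan(123°) = -1.52
Z_in = Z_0·(Z_L + jZ_0·tanβl)/(Z_0 + jZ_L·tanβl)
     = 50·(122 − j75.9)/(50 − j185)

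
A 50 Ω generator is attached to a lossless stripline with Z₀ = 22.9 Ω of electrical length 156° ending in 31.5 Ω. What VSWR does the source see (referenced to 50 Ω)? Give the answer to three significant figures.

tan(βl) = -0.445
Z_in = Z_0·(Z_L + jZ_0·tanβl)/(Z_0 + jZ_L·tanβl) = 27.4 + j6.61 Ω
Γ_s = (Z_in − Z_s)/(Z_in + Z_s) = (-22.6 + j6.61)/(77.4 + j6.61), |Γ_s| = 0.302
VSWR = (1 + |Γ_s|)/(1 − |Γ_s|)

VSWR ≈ 1.87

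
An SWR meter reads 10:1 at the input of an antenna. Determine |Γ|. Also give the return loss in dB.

|Γ| = (S − 1)/(S + 1) = (10 − 1)/(10 + 1) = 9/11
RL = −20·log₁₀|Γ| = −20·log₁₀(0.818)

|Γ| ≈ 0.818; return loss ≈ 1.74 dB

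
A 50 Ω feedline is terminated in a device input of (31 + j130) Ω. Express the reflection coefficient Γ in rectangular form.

Γ = (Z_L − Z_0)/(Z_L + Z_0) = (-19 + j130)/(81 + j130)

Γ ≈ 0.655 + j0.554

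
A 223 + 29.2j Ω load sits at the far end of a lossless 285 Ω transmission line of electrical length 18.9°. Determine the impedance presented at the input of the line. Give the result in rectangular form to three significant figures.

tan(βl) = tan(18.9°) = 0.342
Z_in = Z_0·(Z_L + jZ_0·tanβl)/(Z_0 + jZ_L·tanβl)
     = 285·(223 + j127)/(275 + j76.3)

Z_in ≈ 248 + j62.4 Ω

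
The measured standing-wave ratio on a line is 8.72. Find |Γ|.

|Γ| ≈ 0.794

|Γ| = (S − 1)/(S + 1) = (8.72 − 1)/(8.72 + 1) = 7.72/9.72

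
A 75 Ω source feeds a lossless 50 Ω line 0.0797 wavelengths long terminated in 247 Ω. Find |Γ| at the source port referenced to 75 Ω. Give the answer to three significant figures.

|Γ| ≈ 0.621

βl = 2π × 0.0797 = 28.7°
tan(βl) = 0.547
Z_in = Z_0·(Z_L + jZ_0·tanβl)/(Z_0 + jZ_L·tanβl) = 38.6 − j77.1 Ω
Γ_s = (Z_in − Z_s)/(Z_in + Z_s) = (-36.4 − j77.1)/(114 − j77.1), |Γ_s| = 0.621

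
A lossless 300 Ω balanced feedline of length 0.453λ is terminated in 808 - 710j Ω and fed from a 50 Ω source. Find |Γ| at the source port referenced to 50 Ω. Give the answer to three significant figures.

|Γ| ≈ 0.934

βl = 2π × 0.453 = 163°
tan(βl) = -0.304
Z_in = Z_0·(Z_L + jZ_0·tanβl)/(Z_0 + jZ_L·tanβl) = 1180 + j584 Ω
Γ_s = (Z_in − Z_s)/(Z_in + Z_s) = (1130 + j584)/(1230 + j584), |Γ_s| = 0.934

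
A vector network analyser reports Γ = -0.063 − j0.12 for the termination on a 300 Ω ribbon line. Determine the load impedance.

Z_L ≈ 257 − j62.9 Ω

Z_L = Z_0·(1 + Γ)/(1 − Γ) = 300·(0.937 − j0.12)/(1.06 + j0.12)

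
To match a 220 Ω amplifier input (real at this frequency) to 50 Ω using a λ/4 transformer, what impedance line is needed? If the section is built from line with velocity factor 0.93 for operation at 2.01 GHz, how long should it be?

Z_qwt = √(Z_0·R_L) = √(50 × 220) = √11000
λ = 0.93·c/f = 0.139 m, so l = λ/4 = 0.0347 m

Z_qwt ≈ 105 Ω; length ≈ 3.47 cm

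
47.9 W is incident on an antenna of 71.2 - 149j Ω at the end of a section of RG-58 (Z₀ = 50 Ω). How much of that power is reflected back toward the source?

|Γ| = |(21.2 − j149)/(121.2 − j149)| = 0.784
|Γ|² = 0.614
P_refl = |Γ|²·P_inc = 29.4 W, P_del = (1 − |Γ|²)·P_inc = 18.5 W

P_reflected ≈ 29.4 W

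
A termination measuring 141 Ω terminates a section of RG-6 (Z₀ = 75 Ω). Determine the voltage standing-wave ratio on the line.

For a purely resistive load, VSWR = R_L/Z_0 or Z_0/R_L (whichever > 1) = 141/75

VSWR ≈ 1.88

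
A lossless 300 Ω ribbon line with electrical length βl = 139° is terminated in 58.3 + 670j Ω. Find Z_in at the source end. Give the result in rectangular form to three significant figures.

Z_in ≈ 11.8 + j140 Ω

tan(βl) = tan(139°) = -0.869
Z_in = Z_0·(Z_L + jZ_0·tanβl)/(Z_0 + jZ_L·tanβl)
     = 300·(58.3 + j409)/(882 − j50.7)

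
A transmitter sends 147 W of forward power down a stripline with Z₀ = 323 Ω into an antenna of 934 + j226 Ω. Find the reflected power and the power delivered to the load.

|Γ| = |(611 + j226)/(1257 + j226)| = 0.51
|Γ|² = 0.26
P_refl = |Γ|²·P_inc = 38.2 W, P_del = (1 − |Γ|²)·P_inc = 109 W

P_reflected ≈ 38.2 W; P_delivered ≈ 109 W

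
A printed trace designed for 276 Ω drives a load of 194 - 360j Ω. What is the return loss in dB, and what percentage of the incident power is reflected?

RL ≈ 4.1 dB; 38.9% of incident power reflected

Γ = (-82 − j360)/(470 − j360), |Γ| = 0.624
RL = −20·log₁₀(0.624) = 4.1 dB
P_refl/P_inc = |Γ|² = 0.389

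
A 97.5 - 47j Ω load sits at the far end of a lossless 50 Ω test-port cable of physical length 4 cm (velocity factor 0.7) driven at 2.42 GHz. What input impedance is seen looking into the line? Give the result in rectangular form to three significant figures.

Z_in ≈ 126 + j2.54 Ω

λ = v/f = 0.7·c / 2.42 GHz = 0.0868 m
βl = 2π·l/λ = 2π × 0.461 = 166°
tan(βl) = tan(166°) = -0.25
Z_in = Z_0·(Z_L + jZ_0·tanβl)/(Z_0 + jZ_L·tanβl)
     = 50·(97.5 − j59.5)/(38.2 − j24.4)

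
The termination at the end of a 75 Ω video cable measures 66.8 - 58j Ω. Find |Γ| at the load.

|Γ| ≈ 0.382

Γ = (Z_L − Z_0)/(Z_L + Z_0) = (-8.2 − j58)/(141.8 − j58)
|Γ| = 58.6/153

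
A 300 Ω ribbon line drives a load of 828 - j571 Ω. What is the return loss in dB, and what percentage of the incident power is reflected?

Γ = (528 − j571)/(1128 − j571), |Γ| = 0.615
RL = −20·log₁₀(0.615) = 4.22 dB
P_refl/P_inc = |Γ|² = 0.378

RL ≈ 4.22 dB; 37.8% of incident power reflected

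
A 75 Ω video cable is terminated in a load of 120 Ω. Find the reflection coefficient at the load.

Γ = (Z_L − Z_0)/(Z_L + Z_0) = (120 − 75)/(120 + 75) = 45/195

Γ = 0.231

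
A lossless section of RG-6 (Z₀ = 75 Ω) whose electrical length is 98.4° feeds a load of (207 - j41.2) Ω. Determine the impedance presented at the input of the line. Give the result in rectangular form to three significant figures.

tan(βl) = tan(98.4°) = -6.77
Z_in = Z_0·(Z_L + jZ_0·tanβl)/(Z_0 + jZ_L·tanβl)
     = 75·(207 − j549)/(-204 − j1400)

Z_in ≈ 27.2 + j15 Ω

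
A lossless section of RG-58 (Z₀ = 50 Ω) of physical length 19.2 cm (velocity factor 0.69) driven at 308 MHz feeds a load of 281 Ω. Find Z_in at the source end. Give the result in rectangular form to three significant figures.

λ = v/f = 0.69·c / 308 MHz = 0.672 m
βl = 2π·l/λ = 2π × 0.286 = 103°
tan(βl) = tan(103°) = -4.39
Z_in = Z_0·(Z_L + jZ_0·tanβl)/(Z_0 + jZ_L·tanβl)
     = 50·(281 − j219)/(50 − j1230)

Z_in ≈ 9.34 + j11 Ω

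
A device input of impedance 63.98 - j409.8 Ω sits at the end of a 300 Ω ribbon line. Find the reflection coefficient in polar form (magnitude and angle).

Γ ≈ 0.863 ∠ -71.6°

Γ = (Z_L − Z_0)/(Z_L + Z_0) = (-236 − j409.8)/(364 − j409.8)
|Γ| = 473/548 = 0.863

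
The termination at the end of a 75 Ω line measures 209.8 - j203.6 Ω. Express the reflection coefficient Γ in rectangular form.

Γ ≈ 0.651 − j0.249

Γ = (Z_L − Z_0)/(Z_L + Z_0) = (134.8 − j203.6)/(284.8 − j203.6)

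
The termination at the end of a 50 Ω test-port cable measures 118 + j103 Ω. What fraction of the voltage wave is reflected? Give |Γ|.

|Γ| ≈ 0.626

Γ = (Z_L − Z_0)/(Z_L + Z_0) = (68 + j103)/(168 + j103)
|Γ| = 123/197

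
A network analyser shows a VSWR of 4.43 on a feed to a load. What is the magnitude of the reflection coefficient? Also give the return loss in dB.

|Γ| ≈ 0.632; return loss ≈ 3.99 dB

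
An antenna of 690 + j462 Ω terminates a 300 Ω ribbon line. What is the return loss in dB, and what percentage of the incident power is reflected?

RL ≈ 5.14 dB; 30.6% of incident power reflected

Γ = (390 + j462)/(990 + j462), |Γ| = 0.553
RL = −20·log₁₀(0.553) = 5.14 dB
P_refl/P_inc = |Γ|² = 0.306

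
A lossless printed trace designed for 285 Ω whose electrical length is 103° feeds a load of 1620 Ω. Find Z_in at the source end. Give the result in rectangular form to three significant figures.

tan(βl) = tan(103°) = -4.33
Z_in = Z_0·(Z_L + jZ_0·tanβl)/(Z_0 + jZ_L·tanβl)
     = 285·(1620 − j1230)/(285 − j7020)

Z_in ≈ 52.7 + j63.7 Ω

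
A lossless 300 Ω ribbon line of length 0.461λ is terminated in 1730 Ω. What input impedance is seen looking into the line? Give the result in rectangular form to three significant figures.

βl = 2π × 0.461 = 166°
tan(βl) = tan(166°) = -0.25
Z_in = Z_0·(Z_L + jZ_0·tanβl)/(Z_0 + jZ_L·tanβl)
     = 300·(1730 − j75)/(300 − j433)

Z_in ≈ 597 + j786 Ω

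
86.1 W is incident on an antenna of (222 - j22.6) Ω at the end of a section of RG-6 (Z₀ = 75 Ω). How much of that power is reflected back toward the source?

|Γ| = |(147 − j22.6)/(297 − j22.6)| = 0.499
|Γ|² = 0.249
P_refl = |Γ|²·P_inc = 21.5 W, P_del = (1 − |Γ|²)·P_inc = 64.6 W

P_reflected ≈ 21.5 W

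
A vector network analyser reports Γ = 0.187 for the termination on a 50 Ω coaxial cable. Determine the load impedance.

Z_L ≈ 73 Ω

Z_L = Z_0·(1 + Γ)/(1 − Γ) = 50·(1.19)/(0.813)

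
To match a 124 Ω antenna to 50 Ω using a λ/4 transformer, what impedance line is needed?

Z_qwt ≈ 78.7 Ω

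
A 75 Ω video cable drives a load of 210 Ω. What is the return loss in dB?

RL ≈ 6.49 dB

Γ = (210 − 75)/(210 + 75) = 0.474
RL = −20·log₁₀|Γ| = −20·log₁₀(0.474)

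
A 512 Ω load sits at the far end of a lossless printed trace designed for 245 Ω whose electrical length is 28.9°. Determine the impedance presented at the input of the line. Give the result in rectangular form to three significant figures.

tan(βl) = tan(28.9°) = 0.552
Z_in = Z_0·(Z_L + jZ_0·tanβl)/(Z_0 + jZ_L·tanβl)
     = 245·(512 + j135)/(245 + j283)

Z_in ≈ 287 − j195 Ω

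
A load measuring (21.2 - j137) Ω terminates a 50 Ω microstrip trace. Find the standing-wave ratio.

VSWR ≈ 20.4

Γ = (Z_L − Z_0)/(Z_L + Z_0) = (-28.8 − j137)/(71.2 − j137)
|Γ| = 140/154 = 0.907
VSWR = (1 + |Γ|)/(1 − |Γ|) = 1.91/0.0933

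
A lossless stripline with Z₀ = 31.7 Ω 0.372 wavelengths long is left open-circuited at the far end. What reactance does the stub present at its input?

βl = 2π × 0.372 = 134°
tan(βl) = -1.04
For an open-circuited stub, Z_in = −jZ_0·cot(βl) = −jZ_0/tan(βl)

X_in ≈ 30.5 Ω (inductive)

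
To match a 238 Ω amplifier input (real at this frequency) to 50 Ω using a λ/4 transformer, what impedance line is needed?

Z_qwt = √(Z_0·R_L) = √(50 × 238) = √11900

Z_qwt ≈ 109 Ω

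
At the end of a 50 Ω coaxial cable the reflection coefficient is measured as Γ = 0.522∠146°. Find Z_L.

Z_L ≈ 17 + j13.7 Ω

Z_L = Z_0·(1 + Γ)/(1 − Γ) = 50·(0.567 + j0.292)/(1.43 − j0.292)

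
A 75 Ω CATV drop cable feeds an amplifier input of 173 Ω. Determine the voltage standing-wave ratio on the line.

For a purely resistive load, VSWR = R_L/Z_0 or Z_0/R_L (whichever > 1) = 173/75

VSWR ≈ 2.31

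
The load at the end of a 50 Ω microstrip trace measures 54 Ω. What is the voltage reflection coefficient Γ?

Γ = (Z_L − Z_0)/(Z_L + Z_0) = (54 − 50)/(54 + 50) = 4/104

Γ = 0.0385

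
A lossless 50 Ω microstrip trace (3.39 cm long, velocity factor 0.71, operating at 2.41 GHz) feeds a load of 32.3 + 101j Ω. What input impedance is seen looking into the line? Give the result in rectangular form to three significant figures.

Z_in ≈ 7.07 + j21.4 Ω

λ = v/f = 0.71·c / 2.41 GHz = 0.0884 m
βl = 2π·l/λ = 2π × 0.384 = 138°
tan(βl) = tan(138°) = -0.898
Z_in = Z_0·(Z_L + jZ_0·tanβl)/(Z_0 + jZ_L·tanβl)
     = 50·(32.3 + j56.1)/(141 − j29)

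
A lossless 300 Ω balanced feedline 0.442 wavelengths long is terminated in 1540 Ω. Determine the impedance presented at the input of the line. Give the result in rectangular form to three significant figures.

Z_in ≈ 365 + j600 Ω

βl = 2π × 0.442 = 159°
tan(βl) = tan(159°) = -0.381
Z_in = Z_0·(Z_L + jZ_0·tanβl)/(Z_0 + jZ_L·tanβl)
     = 300·(1540 − j114)/(300 − j587)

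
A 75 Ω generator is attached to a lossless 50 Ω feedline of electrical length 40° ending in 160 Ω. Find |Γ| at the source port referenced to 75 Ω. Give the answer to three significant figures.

|Γ| ≈ 0.534

tan(βl) = 0.839
Z_in = Z_0·(Z_L + jZ_0·tanβl)/(Z_0 + jZ_L·tanβl) = 33.2 − j47.2 Ω
Γ_s = (Z_in − Z_s)/(Z_in + Z_s) = (-41.8 − j47.2)/(108 − j47.2), |Γ_s| = 0.534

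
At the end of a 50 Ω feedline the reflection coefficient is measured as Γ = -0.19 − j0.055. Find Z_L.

Z_L ≈ 33.9 − j3.88 Ω

Z_L = Z_0·(1 + Γ)/(1 − Γ) = 50·(0.81 − j0.055)/(1.19 + j0.055)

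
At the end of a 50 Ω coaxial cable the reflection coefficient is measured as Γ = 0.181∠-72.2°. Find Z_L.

Z_L = Z_0·(1 + Γ)/(1 − Γ) = 50·(1.06 − j0.172)/(0.945 + j0.172)

Z_L ≈ 52.4 − j18.7 Ω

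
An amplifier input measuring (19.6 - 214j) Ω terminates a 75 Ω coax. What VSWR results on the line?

Γ = (Z_L − Z_0)/(Z_L + Z_0) = (-55.4 − j214)/(94.6 − j214)
|Γ| = 221/234 = 0.945
VSWR = (1 + |Γ|)/(1 − |Γ|) = 1.94/0.0552

VSWR ≈ 35.2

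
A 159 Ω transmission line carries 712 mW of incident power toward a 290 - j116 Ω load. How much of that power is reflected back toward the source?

|Γ| = |(131 − j116)/(449 − j116)| = 0.377
|Γ|² = 0.142
P_refl = |Γ|²·P_inc = 101 mW, P_del = (1 − |Γ|²)·P_inc = 611 mW

P_reflected ≈ 101 mW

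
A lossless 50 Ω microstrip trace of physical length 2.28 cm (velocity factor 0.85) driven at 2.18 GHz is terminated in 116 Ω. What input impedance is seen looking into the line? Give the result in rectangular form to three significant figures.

Z_in ≈ 23.8 − j14.3 Ω

λ = v/f = 0.85·c / 2.18 GHz = 0.117 m
βl = 2π·l/λ = 2π × 0.195 = 70.2°
tan(βl) = tan(70.2°) = 2.77
Z_in = Z_0·(Z_L + jZ_0·tanβl)/(Z_0 + jZ_L·tanβl)
     = 50·(116 + j139)/(50 + j322)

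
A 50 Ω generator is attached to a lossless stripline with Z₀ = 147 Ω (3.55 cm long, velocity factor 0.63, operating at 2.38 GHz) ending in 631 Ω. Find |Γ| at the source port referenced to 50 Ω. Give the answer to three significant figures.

|Γ| ≈ 0.84

λ = v/f = 0.63·c / 2.38 GHz = 0.0794 m
βl = 2π·l/λ = 2π × 0.447 = 161°
tan(βl) = -0.346
Z_in = Z_0·(Z_L + jZ_0·tanβl)/(Z_0 + jZ_L·tanβl) = 221 + j277 Ω
Γ_s = (Z_in − Z_s)/(Z_in + Z_s) = (171 + j277)/(271 + j277), |Γ_s| = 0.84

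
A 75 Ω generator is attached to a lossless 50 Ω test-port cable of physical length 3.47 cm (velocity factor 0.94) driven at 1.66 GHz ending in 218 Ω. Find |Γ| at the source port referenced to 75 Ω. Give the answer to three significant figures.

λ = v/f = 0.94·c / 1.66 GHz = 0.17 m
βl = 2π·l/λ = 2π × 0.204 = 73.5°
tan(βl) = 3.38
Z_in = Z_0·(Z_L + jZ_0·tanβl)/(Z_0 + jZ_L·tanβl) = 12.4 − j13.9 Ω
Γ_s = (Z_in − Z_s)/(Z_in + Z_s) = (-62.6 − j13.9)/(87.4 − j13.9), |Γ_s| = 0.724

|Γ| ≈ 0.724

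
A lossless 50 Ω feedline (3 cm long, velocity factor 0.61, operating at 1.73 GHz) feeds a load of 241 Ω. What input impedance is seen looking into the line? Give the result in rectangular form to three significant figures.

Z_in ≈ 10.8 + j10.2 Ω

λ = v/f = 0.61·c / 1.73 GHz = 0.106 m
βl = 2π·l/λ = 2π × 0.284 = 102°
tan(βl) = tan(102°) = -4.67
Z_in = Z_0·(Z_L + jZ_0·tanβl)/(Z_0 + jZ_L·tanβl)
     = 50·(241 − j233)/(50 − j1120)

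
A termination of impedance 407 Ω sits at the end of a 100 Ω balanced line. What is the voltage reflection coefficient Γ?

Γ = 0.606

Γ = (Z_L − Z_0)/(Z_L + Z_0) = (407 − 100)/(407 + 100) = 307/507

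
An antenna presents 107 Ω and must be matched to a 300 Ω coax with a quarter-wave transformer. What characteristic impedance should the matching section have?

Z_qwt ≈ 179 Ω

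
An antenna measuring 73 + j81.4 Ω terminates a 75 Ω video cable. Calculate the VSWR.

Γ = (Z_L − Z_0)/(Z_L + Z_0) = (-2 + j81.4)/(148 + j81.4)
|Γ| = 81.4/169 = 0.482
VSWR = (1 + |Γ|)/(1 − |Γ|) = 1.48/0.518

VSWR ≈ 2.86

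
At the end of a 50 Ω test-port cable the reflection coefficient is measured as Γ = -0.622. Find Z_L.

Z_L = Z_0·(1 + Γ)/(1 − Γ) = 50·(0.378)/(1.62)

Z_L ≈ 11.7 Ω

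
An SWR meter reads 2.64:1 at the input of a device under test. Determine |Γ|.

|Γ| ≈ 0.451

|Γ| = (S − 1)/(S + 1) = (2.64 − 1)/(2.64 + 1) = 1.64/3.64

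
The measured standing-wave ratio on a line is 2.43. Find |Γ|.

|Γ| = (S − 1)/(S + 1) = (2.43 − 1)/(2.43 + 1) = 1.43/3.43

|Γ| ≈ 0.417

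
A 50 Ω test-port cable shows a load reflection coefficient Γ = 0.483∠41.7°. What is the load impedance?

Z_L ≈ 74.9 + j62.8 Ω

Z_L = Z_0·(1 + Γ)/(1 − Γ) = 50·(1.36 + j0.321)/(0.639 − j0.321)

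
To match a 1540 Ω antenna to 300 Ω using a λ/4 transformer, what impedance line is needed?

Z_qwt ≈ 680 Ω

Z_qwt = √(Z_0·R_L) = √(300 × 1540) = √462000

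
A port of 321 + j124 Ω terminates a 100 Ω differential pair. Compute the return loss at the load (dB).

RL ≈ 4.77 dB

Γ = (221 + j124)/(421 + j124), |Γ| = 0.577
RL = −20·log₁₀|Γ| = −20·log₁₀(0.577)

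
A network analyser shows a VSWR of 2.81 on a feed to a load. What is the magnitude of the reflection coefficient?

|Γ| ≈ 0.475

|Γ| = (S − 1)/(S + 1) = (2.81 − 1)/(2.81 + 1) = 1.81/3.81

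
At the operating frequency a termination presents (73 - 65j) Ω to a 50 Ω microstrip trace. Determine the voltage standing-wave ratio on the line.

Γ = (Z_L − Z_0)/(Z_L + Z_0) = (23 − j65)/(123 − j65)
|Γ| = 68.9/139 = 0.496
VSWR = (1 + |Γ|)/(1 − |Γ|) = 1.5/0.504

VSWR ≈ 2.97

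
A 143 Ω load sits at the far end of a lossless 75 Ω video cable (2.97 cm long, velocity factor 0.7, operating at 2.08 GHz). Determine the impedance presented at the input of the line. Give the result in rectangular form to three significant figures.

Z_in ≈ 41.6 + j15.2 Ω

λ = v/f = 0.7·c / 2.08 GHz = 0.101 m
βl = 2π·l/λ = 2π × 0.294 = 106°
tan(βl) = tan(106°) = -3.51
Z_in = Z_0·(Z_L + jZ_0·tanβl)/(Z_0 + jZ_L·tanβl)
     = 75·(143 − j263)/(75 − j502)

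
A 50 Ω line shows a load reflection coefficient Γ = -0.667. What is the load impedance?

Z_L ≈ 9.99 Ω

Z_L = Z_0·(1 + Γ)/(1 − Γ) = 50·(0.333)/(1.67)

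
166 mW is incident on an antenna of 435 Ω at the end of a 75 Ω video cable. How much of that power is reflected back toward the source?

P_reflected ≈ 82.7 mW

Γ = (435 − 75)/(435 + 75) = 0.706
|Γ|² = 0.498
P_refl = |Γ|²·P_inc = 82.7 mW, P_del = (1 − |Γ|²)·P_inc = 83.3 mW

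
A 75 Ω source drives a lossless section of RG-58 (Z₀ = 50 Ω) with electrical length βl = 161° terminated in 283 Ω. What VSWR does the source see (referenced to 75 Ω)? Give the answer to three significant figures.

VSWR ≈ 4.29

tan(βl) = -0.344
Z_in = Z_0·(Z_L + jZ_0·tanβl)/(Z_0 + jZ_L·tanβl) = 66 + j111 Ω
Γ_s = (Z_in − Z_s)/(Z_in + Z_s) = (-9.03 + j111)/(141 + j111), |Γ_s| = 0.622
VSWR = (1 + |Γ_s|)/(1 − |Γ_s|)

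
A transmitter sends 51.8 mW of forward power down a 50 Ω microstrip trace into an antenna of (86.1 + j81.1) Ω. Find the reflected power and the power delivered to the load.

|Γ| = |(36.1 + j81.1)/(136.1 + j81.1)| = 0.56
|Γ|² = 0.314
P_refl = |Γ|²·P_inc = 16.3 mW, P_del = (1 − |Γ|²)·P_inc = 35.5 mW

P_reflected ≈ 16.3 mW; P_delivered ≈ 35.5 mW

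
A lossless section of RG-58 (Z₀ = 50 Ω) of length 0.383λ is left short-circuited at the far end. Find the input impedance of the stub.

βl = 2π × 0.383 = 138°
tan(βl) = -0.904
For a short-circuited stub, Z_in = jZ_0·tan(βl)

Z_in ≈ −j45.2 Ω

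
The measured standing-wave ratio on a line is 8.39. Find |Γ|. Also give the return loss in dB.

|Γ| ≈ 0.787; return loss ≈ 2.08 dB

|Γ| = (S − 1)/(S + 1) = (8.39 − 1)/(8.39 + 1) = 7.39/9.39
RL = −20·log₁₀|Γ| = −20·log₁₀(0.787)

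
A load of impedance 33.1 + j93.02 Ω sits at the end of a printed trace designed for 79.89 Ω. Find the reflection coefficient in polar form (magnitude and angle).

Γ ≈ 0.711 ∠ 77.2°

Γ = (Z_L − Z_0)/(Z_L + Z_0) = (-46.79 + j93.02)/(113 + j93.02)
|Γ| = 104/146 = 0.711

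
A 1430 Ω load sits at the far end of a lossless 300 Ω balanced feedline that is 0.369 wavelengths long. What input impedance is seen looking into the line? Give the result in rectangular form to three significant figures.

βl = 2π × 0.369 = 133°
tan(βl) = tan(133°) = -1.08
Z_in = Z_0·(Z_L + jZ_0·tanβl)/(Z_0 + jZ_L·tanβl)
     = 300·(1430 − j324)/(300 − j1540)

Z_in ≈ 113 + j256 Ω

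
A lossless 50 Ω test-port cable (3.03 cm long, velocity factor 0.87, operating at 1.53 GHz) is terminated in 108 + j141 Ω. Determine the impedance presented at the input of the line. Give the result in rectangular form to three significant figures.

Z_in ≈ 13.3 − j38.7 Ω

λ = v/f = 0.87·c / 1.53 GHz = 0.171 m
βl = 2π·l/λ = 2π × 0.178 = 63.9°
tan(βl) = tan(63.9°) = 2.05
Z_in = Z_0·(Z_L + jZ_0·tanβl)/(Z_0 + jZ_L·tanβl)
     = 50·(108 + j243)/(-238 + j221)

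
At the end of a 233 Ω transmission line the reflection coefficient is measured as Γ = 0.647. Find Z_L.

Z_L ≈ 1090 Ω

Z_L = Z_0·(1 + Γ)/(1 − Γ) = 233·(1.65)/(0.353)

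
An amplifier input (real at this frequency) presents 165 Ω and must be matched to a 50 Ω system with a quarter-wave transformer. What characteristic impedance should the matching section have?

Z_qwt ≈ 90.8 Ω

Z_qwt = √(Z_0·R_L) = √(50 × 165) = √8250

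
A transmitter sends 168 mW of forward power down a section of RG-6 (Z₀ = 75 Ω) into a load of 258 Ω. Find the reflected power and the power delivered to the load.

P_reflected ≈ 50.7 mW; P_delivered ≈ 117 mW

Γ = (258 − 75)/(258 + 75) = 0.55
|Γ|² = 0.302
P_refl = |Γ|²·P_inc = 50.7 mW, P_del = (1 − |Γ|²)·P_inc = 117 mW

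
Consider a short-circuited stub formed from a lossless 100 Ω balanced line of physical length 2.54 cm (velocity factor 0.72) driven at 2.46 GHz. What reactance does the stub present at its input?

X_in ≈ -397 Ω (capacitive)

λ = v/f = 0.72·c / 2.46 GHz = 0.0878 m
βl = 2π·l/λ = 2π × 0.289 = 104°
tan(βl) = -3.97
For a short-circuited stub, Z_in = jZ_0·tan(βl)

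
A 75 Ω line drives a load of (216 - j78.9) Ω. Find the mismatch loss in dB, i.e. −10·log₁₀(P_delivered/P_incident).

Γ = (141 − j78.9)/(291 − j78.9), |Γ| = 0.536
|Γ|² = 0.287, so P_del/P_inc = 1 − |Γ|² = 0.713
ML = −10·log₁₀(1 − |Γ|²)

mismatch loss ≈ 1.47 dB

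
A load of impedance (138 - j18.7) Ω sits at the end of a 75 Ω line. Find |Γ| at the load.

|Γ| ≈ 0.307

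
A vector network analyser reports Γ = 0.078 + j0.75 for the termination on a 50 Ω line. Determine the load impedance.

Z_L = Z_0·(1 + Γ)/(1 − Γ) = 50·(1.08 + j0.75)/(0.922 − j0.75)

Z_L ≈ 15.3 + j53.1 Ω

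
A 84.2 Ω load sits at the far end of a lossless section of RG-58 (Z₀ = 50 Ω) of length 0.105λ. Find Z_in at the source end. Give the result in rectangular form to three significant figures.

βl = 2π × 0.105 = 37.8°
tan(βl) = tan(37.8°) = 0.776
Z_in = Z_0·(Z_L + jZ_0·tanβl)/(Z_0 + jZ_L·tanβl)
     = 50·(84.2 + j38.8)/(50 + j65.3)

Z_in ≈ 49.8 − j26.3 Ω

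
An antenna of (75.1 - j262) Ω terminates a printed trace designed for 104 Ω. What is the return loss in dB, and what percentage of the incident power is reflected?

Γ = (-28.9 − j262)/(179.1 − j262), |Γ| = 0.831
RL = −20·log₁₀(0.831) = 1.61 dB
P_refl/P_inc = |Γ|² = 0.69

RL ≈ 1.61 dB; 69% of incident power reflected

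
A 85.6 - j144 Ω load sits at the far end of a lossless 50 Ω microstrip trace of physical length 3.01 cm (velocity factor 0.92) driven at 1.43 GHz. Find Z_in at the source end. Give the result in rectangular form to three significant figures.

λ = v/f = 0.92·c / 1.43 GHz = 0.193 m
βl = 2π·l/λ = 2π × 0.156 = 56.1°
tan(βl) = tan(56.1°) = 1.49
Z_in = Z_0·(Z_L + jZ_0·tanβl)/(Z_0 + jZ_L·tanβl)
     = 50·(85.6 − j69.5)/(265 + j128)

Z_in ≈ 7.99 − j17 Ω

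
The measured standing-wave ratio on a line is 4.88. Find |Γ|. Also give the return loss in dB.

|Γ| = (S − 1)/(S + 1) = (4.88 − 1)/(4.88 + 1) = 3.88/5.88
RL = −20·log₁₀|Γ| = −20·log₁₀(0.66)

|Γ| ≈ 0.66; return loss ≈ 3.61 dB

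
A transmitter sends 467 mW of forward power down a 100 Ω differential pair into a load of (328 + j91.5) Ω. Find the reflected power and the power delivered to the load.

P_reflected ≈ 147 mW; P_delivered ≈ 320 mW

|Γ| = |(228 + j91.5)/(428 + j91.5)| = 0.561
|Γ|² = 0.315
P_refl = |Γ|²·P_inc = 147 mW, P_del = (1 − |Γ|²)·P_inc = 320 mW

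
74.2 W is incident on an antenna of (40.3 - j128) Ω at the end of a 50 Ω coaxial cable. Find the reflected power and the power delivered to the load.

|Γ| = |(-9.7 − j128)/(90.3 − j128)| = 0.819
|Γ|² = 0.672
P_refl = |Γ|²·P_inc = 49.8 W, P_del = (1 − |Γ|²)·P_inc = 24.4 W

P_reflected ≈ 49.8 W; P_delivered ≈ 24.4 W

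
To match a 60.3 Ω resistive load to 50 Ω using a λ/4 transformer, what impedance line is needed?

Z_qwt = √(Z_0·R_L) = √(50 × 60.3) = √3015

Z_qwt ≈ 54.9 Ω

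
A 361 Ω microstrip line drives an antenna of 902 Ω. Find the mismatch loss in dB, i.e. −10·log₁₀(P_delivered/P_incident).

Γ = (902 − 361)/(902 + 361) = 0.428
|Γ|² = 0.183, so P_del/P_inc = 1 − |Γ|² = 0.817
ML = −10·log₁₀(1 − |Γ|²)

mismatch loss ≈ 0.88 dB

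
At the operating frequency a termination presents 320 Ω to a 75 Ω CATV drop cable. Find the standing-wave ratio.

VSWR ≈ 4.27

For a purely resistive load, VSWR = R_L/Z_0 or Z_0/R_L (whichever > 1) = 320/75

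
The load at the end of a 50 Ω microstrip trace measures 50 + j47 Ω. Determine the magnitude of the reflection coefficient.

|Γ| ≈ 0.425

Γ = (Z_L − Z_0)/(Z_L + Z_0) = (0 + j47)/(100 + j47)
|Γ| = 47/110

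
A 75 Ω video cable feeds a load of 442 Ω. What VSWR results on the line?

VSWR ≈ 5.89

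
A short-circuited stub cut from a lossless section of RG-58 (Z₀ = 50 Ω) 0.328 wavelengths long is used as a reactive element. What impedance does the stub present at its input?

βl = 2π × 0.328 = 118°
tan(βl) = -1.87
For a short-circuited stub, Z_in = jZ_0·tan(βl)

Z_in ≈ −j93.7 Ω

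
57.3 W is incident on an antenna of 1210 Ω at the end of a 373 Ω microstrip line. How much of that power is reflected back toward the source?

Γ = (1210 − 373)/(1210 + 373) = 0.529
|Γ|² = 0.28
P_refl = |Γ|²·P_inc = 16 W, P_del = (1 − |Γ|²)·P_inc = 41.3 W

P_reflected ≈ 16 W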